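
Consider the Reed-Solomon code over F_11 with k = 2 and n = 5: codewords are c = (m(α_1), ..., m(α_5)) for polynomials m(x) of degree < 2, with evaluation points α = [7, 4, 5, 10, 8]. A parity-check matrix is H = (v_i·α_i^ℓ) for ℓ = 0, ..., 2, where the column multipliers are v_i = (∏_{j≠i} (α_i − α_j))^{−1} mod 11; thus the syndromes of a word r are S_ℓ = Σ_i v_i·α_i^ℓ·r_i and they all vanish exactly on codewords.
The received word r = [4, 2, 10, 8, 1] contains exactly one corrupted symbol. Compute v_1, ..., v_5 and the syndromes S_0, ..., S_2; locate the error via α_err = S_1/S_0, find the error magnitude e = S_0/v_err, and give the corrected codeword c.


S = (6, 5, 6), error at position 4, error magnitude e = 2, c = [4, 2, 10, 6, 1].

Step 1: column multipliers v_i = (∏_{j≠i}(α_i − α_j))^{−1} mod 11.
  i = 1 (α = 7): (7−4)(7−5)(7−10)(7−8) = 3·2·(−3)·(−1) = 18 ≡ 7, so v_1 = 7^{−1} = 8 (mod 11).
  i = 2 (α = 4): (4−7)(4−5)(4−10)(4−8) = (−3)·(−1)·(−6)·(−4) = 72 ≡ 6, so v_2 = 6^{−1} = 2 (mod 11).
  i = 3 (α = 5): (5−7)(5−4)(5−10)(5−8) = (−2)·1·(−5)·(−3) = −30 ≡ 3, so v_3 = 3^{−1} = 4 (mod 11).
  i = 4 (α = 10): (10−7)(10−4)(10−5)(10−8) = 3·6·5·2 = 180 ≡ 4, so v_4 = 4^{−1} = 3 (mod 11).
  i = 5 (α = 8): (8−7)(8−4)(8−5)(8−10) = 1·4·3·(−2) = −24 ≡ 9, so v_5 = 9^{−1} = 5 (mod 11).
  v = [8, 2, 4, 3, 5].
Step 2: syndromes of r = [4, 2, 10, 8, 1] (all sums mod 11).
  S_0 = Σ v_i r_i = 8·4 + 2·2 + 4·10 + 3·8 + 5·1 = 105 ≡ 6.
  S_1 = Σ v_i α_i r_i = 8·7·4 + 2·4·2 + 4·5·10 + 3·10·8 + 5·8·1 = 720 ≡ 5.
  α_i^2 mod 11 = [5, 5, 3, 1, 9].
  S_2 = Σ v_i α_i^2 r_i = 8·5·4 + 2·5·2 + 4·3·10 + 3·1·8 + 5·9·1 = 369 ≡ 6.
  S = (6, 5, 6) ≠ 0, so r is not a codeword (an error is present).
Step 3: locate the error. For a single error e at position i, S_ℓ = v_i·e·α_i^ℓ, so α_err = S_1/S_0.
  S_0^{−1} = 6^{−1} = 2 (mod 11), so α_err = 5·2 = 10 ≡ 10 = α_4. Error position i = 4.
  Consistency check: S_2/S_1 = 6·9 = 54 ≡ 10 = α_err ✓ (single-error assumption holds).
Step 4: error magnitude e = S_0/v_4 = S_0·∏_{j≠4}(α_4 − α_j) = 6·4 = 24 ≡ 2 (mod 11).
Step 5: correct position 4: c_4 = r_4 − e = 8 − 2 ≡ 6 (mod 11). Hence c = [4, 2, 10, 6, 1].
  Check: interpolating c through the α_i gives m(x) = 3 + 8·x (degree < 2) with m(α_i) = c_i for every i, so c is indeed a codeword.


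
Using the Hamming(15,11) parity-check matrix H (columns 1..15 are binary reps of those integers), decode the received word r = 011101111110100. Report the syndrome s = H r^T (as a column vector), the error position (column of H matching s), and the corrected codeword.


s = (1, 0, 0, 1)^T, error position = 9, corrected codeword c = 011101110110100

Compute s = H r^T mod 2 one row at a time:
  s_1 = 1 + 1 + 1 + 1 + 0 + 1 + 0 + 0 = 5 ≡ 1 (mod 2).
  s_2 = 1 + 0 + 1 + 1 + 0 + 1 + 0 + 0 = 4 ≡ 0 (mod 2).
  s_3 = 1 + 1 + 1 + 1 + 1 + 1 + 0 + 0 = 6 ≡ 0 (mod 2).
  s_4 = 0 + 1 + 0 + 1 + 1 + 1 + 1 + 0 = 5 ≡ 1 (mod 2).
s = (1, 0, 0, 1)^T — this equals column 9 of H (binary 1001), so error is at position 9.
Correct: flip bit 9 of r = 011101111110100 to get c = 011101110110100.


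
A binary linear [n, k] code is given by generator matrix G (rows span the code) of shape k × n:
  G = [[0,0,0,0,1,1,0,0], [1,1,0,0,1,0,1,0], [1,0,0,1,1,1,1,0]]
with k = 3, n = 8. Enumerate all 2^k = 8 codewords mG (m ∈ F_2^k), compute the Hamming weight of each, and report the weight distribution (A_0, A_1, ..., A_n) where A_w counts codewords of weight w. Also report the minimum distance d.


Weight distribution: A_0 = 1, A_2 = 1, A_3 = 3, A_4 = 2, A_5 = 1. Minimum distance d = 2.

Enumerate all 2^3 = 8 messages m ∈ F_2^3.
For each, compute codeword c = mG in F_2^8, then tally its weight.
  m = 000 → c = 00000000, weight = 0.
  m = 100 → c = 00001100, weight = 2.
  m = 010 → c = 11001010, weight = 4.
  m = 110 → c = 11000110, weight = 4.
  m = 001 → c = 10011110, weight = 5.
  m = 101 → c = 10010010, weight = 3.
  m = 011 → c = 01010100, weight = 3.
  m = 111 → c = 01011000, weight = 3.
Tally weights:
  weight 0: 1 codewords.
  weight 2: 1 codewords.
  weight 3: 3 codewords.
  weight 4: 2 codewords.
  weight 5: 1 codewords.
Minimum distance d = smallest w > 0 with A_w > 0 = 2.
Sanity: Σ A_w = 8 = 2^3 = 8 ✓.


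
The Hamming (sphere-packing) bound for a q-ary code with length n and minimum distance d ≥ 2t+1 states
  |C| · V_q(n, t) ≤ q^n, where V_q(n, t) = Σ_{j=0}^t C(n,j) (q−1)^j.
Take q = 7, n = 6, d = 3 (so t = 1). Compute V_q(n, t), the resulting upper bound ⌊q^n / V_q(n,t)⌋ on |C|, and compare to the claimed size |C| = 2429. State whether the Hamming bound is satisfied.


V_q(n, t) = 37, q^n = 117649, Hamming bound = 3179, |C| = 2429 ≤ bound (satisfied).

Step 1: Compute V_q(n, t) = Σ_{j=0}^1 C(n, j) (q−1)^j.
  j = 0: C(6,0)·(6)^0 = 1·1 = 1.
  j = 1: C(6,1)·(6)^1 = 6·6 = 36.
  V_q(n, t) = 1 + 36 = 37.
Step 2: q^n = 7^6 = 117649.
Step 3: Hamming bound ⌊q^n / V_q(n,t)⌋ = ⌊117649/37⌋ = 3179.
Step 4: Compare |C| = 2429 to 3179: satisfied.
The claimed |C| lies below the Hamming bound.


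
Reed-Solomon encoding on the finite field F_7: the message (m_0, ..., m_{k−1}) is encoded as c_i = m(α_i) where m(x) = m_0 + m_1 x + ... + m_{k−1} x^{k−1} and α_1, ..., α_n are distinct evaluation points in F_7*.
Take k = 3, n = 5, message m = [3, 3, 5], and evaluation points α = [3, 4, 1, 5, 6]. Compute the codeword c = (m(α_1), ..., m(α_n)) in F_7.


c = [1, 4, 4, 3, 5]

Message polynomial: m(x) = 3 + 3·x + 5·x^2 (mod 7).
For each evaluation point α_i, compute m(α_i) mod 7:
  α_1 = 3: Horner steps 5 → 4 → 1, so m(3) = 1.
  α_2 = 4: Horner steps 5 → 2 → 4, so m(4) = 4.
  α_3 = 1: Horner steps 5 → 1 → 4, so m(1) = 4.
  α_4 = 5: Horner steps 5 → 0 → 3, so m(5) = 3.
  α_5 = 6: Horner steps 5 → 5 → 5, so m(6) = 5.
Codeword c = [1, 4, 4, 3, 5] ∈ F_7^5.


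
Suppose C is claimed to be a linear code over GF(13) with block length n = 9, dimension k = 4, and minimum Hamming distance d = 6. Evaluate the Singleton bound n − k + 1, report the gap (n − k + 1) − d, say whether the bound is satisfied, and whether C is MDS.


Singleton RHS = n − k + 1 = 6, slack = 0, bound satisfied, MDS.

Singleton bound: d ≤ n − k + 1.
Here n = 9, k = 4, so n − k + 1 = 6.
Given d = 6, check d ≤ 6: YES.
Slack = (n − k + 1) − d = 0.
The code is MDS (slack = 0).
Description: the claimed parameters are [9, 4, 6]_13; such a code would be MDS (meets Singleton bound).


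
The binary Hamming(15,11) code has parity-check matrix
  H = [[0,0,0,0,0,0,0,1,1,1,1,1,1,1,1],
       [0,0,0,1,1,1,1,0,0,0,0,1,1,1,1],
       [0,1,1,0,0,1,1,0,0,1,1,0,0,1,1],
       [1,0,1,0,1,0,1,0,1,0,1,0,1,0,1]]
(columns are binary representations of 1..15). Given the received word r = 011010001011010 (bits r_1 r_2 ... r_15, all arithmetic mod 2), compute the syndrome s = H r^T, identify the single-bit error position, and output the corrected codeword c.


s = (0, 1, 0, 0)^T, error position = 4, corrected codeword c = 011110001011010

Compute s = H r^T mod 2 one row at a time:
  s_1 = 0 + 1 + 0 + 1 + 1 + 0 + 1 + 0 = 4 ≡ 0 (mod 2).
  s_2 = 0 + 1 + 0 + 0 + 1 + 0 + 1 + 0 = 3 ≡ 1 (mod 2).
  s_3 = 1 + 1 + 0 + 0 + 0 + 1 + 1 + 0 = 4 ≡ 0 (mod 2).
  s_4 = 0 + 1 + 1 + 0 + 1 + 1 + 0 + 0 = 4 ≡ 0 (mod 2).
s = (0, 1, 0, 0)^T — this equals column 4 of H (binary 0100), so error is at position 4.
Correct: flip bit 4 of r = 011010001011010 to get c = 011110001011010.


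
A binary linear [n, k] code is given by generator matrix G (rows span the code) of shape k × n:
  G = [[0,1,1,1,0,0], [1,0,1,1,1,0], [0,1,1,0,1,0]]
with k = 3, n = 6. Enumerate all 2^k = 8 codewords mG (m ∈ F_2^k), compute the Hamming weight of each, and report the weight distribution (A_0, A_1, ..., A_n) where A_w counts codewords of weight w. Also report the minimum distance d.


Weight distribution: A_0 = 1, A_2 = 2, A_3 = 4, A_4 = 1. Minimum distance d = 2.

Enumerate all 2^3 = 8 messages m ∈ F_2^3.
For each, compute codeword c = mG in F_2^6, then tally its weight.
  m = 000 → c = 000000, weight = 0.
  m = 100 → c = 011100, weight = 3.
  m = 010 → c = 101110, weight = 4.
  m = 110 → c = 110010, weight = 3.
  m = 001 → c = 011010, weight = 3.
  m = 101 → c = 000110, weight = 2.
  m = 011 → c = 110100, weight = 3.
  m = 111 → c = 101000, weight = 2.
Tally weights:
  weight 0: 1 codewords.
  weight 2: 2 codewords.
  weight 3: 4 codewords.
  weight 4: 1 codewords.
Minimum distance d = smallest w > 0 with A_w > 0 = 2.
Sanity: Σ A_w = 8 = 2^3 = 8 ✓.


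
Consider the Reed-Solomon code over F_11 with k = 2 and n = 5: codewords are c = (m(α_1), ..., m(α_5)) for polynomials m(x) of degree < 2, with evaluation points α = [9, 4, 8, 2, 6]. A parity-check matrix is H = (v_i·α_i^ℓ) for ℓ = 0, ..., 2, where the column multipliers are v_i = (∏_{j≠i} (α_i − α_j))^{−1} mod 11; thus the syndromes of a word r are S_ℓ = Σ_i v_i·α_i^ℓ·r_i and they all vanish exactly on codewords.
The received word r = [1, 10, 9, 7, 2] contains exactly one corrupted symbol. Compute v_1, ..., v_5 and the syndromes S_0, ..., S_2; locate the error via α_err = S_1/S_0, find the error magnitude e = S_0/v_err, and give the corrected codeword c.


S = (10, 3, 2), error at position 3, error magnitude e = 4, c = [1, 10, 5, 7, 2].

Step 1: column multipliers v_i = (∏_{j≠i}(α_i − α_j))^{−1} mod 11.
  i = 1 (α = 9): (9−4)(9−8)(9−2)(9−6) = 5·1·7·3 = 105 ≡ 6, so v_1 = 6^{−1} = 2 (mod 11).
  i = 2 (α = 4): (4−9)(4−8)(4−2)(4−6) = (−5)·(−4)·2·(−2) = −80 ≡ 8, so v_2 = 8^{−1} = 7 (mod 11).
  i = 3 (α = 8): (8−9)(8−4)(8−2)(8−6) = (−1)·4·6·2 = −48 ≡ 7, so v_3 = 7^{−1} = 8 (mod 11).
  i = 4 (α = 2): (2−9)(2−4)(2−8)(2−6) = (−7)·(−2)·(−6)·(−4) = 336 ≡ 6, so v_4 = 6^{−1} = 2 (mod 11).
  i = 5 (α = 6): (6−9)(6−4)(6−8)(6−2) = (−3)·2·(−2)·4 = 48 ≡ 4, so v_5 = 4^{−1} = 3 (mod 11).
  v = [2, 7, 8, 2, 3].
Step 2: syndromes of r = [1, 10, 9, 7, 2] (all sums mod 11).
  S_0 = Σ v_i r_i = 2·1 + 7·10 + 8·9 + 2·7 + 3·2 = 164 ≡ 10.
  S_1 = Σ v_i α_i r_i = 2·9·1 + 7·4·10 + 8·8·9 + 2·2·7 + 3·6·2 = 938 ≡ 3.
  α_i^2 mod 11 = [4, 5, 9, 4, 3].
  S_2 = Σ v_i α_i^2 r_i = 2·4·1 + 7·5·10 + 8·9·9 + 2·4·7 + 3·3·2 = 1080 ≡ 2.
  S = (10, 3, 2) ≠ 0, so r is not a codeword (an error is present).
Step 3: locate the error. For a single error e at position i, S_ℓ = v_i·e·α_i^ℓ, so α_err = S_1/S_0.
  S_0^{−1} = 10^{−1} = 10 (mod 11), so α_err = 3·10 = 30 ≡ 8 = α_3. Error position i = 3.
  Consistency check: S_2/S_1 = 2·4 = 8 ≡ 8 = α_err ✓ (single-error assumption holds).
Step 4: error magnitude e = S_0/v_3 = S_0·∏_{j≠3}(α_3 − α_j) = 10·7 = 70 ≡ 4 (mod 11).
Step 5: correct position 3: c_3 = r_3 − e = 9 − 4 ≡ 5 (mod 11). Hence c = [1, 10, 5, 7, 2].
  Check: interpolating c through the α_i gives m(x) = 4 + 7·x (degree < 2) with m(α_i) = c_i for every i, so c is indeed a codeword.


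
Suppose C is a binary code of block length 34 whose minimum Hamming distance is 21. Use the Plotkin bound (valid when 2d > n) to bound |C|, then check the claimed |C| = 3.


Plotkin bound M ≤ 4; given |C| = 3 ≤ bound (satisfied).

Check applicability: 2d = 42, n = 34.
2d − n = 8 > 0, so Plotkin applies.
Compute d/(2d−n) = 21/8 ≈ 2.6250.
⌊d/(2d−n)⌋ = 2.
Plotkin bound: M ≤ 2·2 = 4.
Given |C| = 3, check: satisfied.
This |C| is below the Plotkin bound.


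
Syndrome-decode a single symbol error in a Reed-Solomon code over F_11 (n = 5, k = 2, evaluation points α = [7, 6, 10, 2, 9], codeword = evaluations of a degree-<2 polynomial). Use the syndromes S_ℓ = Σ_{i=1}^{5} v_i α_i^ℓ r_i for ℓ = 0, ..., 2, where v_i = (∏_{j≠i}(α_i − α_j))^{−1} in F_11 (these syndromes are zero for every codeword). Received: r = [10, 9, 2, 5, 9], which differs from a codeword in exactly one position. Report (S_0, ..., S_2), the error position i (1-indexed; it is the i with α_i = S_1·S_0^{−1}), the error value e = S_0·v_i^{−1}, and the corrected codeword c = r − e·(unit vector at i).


S = (4, 3, 5), error at position 5, error magnitude e = 8, c = [10, 9, 2, 5, 1].

Step 1: column multipliers v_i = (∏_{j≠i}(α_i − α_j))^{−1} mod 11.
  i = 1 (α = 7): (7−6)(7−10)(7−2)(7−9) = 1·(−3)·5·(−2) = 30 ≡ 8, so v_1 = 8^{−1} = 7 (mod 11).
  i = 2 (α = 6): (6−7)(6−10)(6−2)(6−9) = (−1)·(−4)·4·(−3) = −48 ≡ 7, so v_2 = 7^{−1} = 8 (mod 11).
  i = 3 (α = 10): (10−7)(10−6)(10−2)(10−9) = 3·4·8·1 = 96 ≡ 8, so v_3 = 8^{−1} = 7 (mod 11).
  i = 4 (α = 2): (2−7)(2−6)(2−10)(2−9) = (−5)·(−4)·(−8)·(−7) = 1120 ≡ 9, so v_4 = 9^{−1} = 5 (mod 11).
  i = 5 (α = 9): (9−7)(9−6)(9−10)(9−2) = 2·3·(−1)·7 = −42 ≡ 2, so v_5 = 2^{−1} = 6 (mod 11).
  v = [7, 8, 7, 5, 6].
Step 2: syndromes of r = [10, 9, 2, 5, 9] (all sums mod 11).
  S_0 = Σ v_i r_i = 7·10 + 8·9 + 7·2 + 5·5 + 6·9 = 235 ≡ 4.
  S_1 = Σ v_i α_i r_i = 7·7·10 + 8·6·9 + 7·10·2 + 5·2·5 + 6·9·9 = 1598 ≡ 3.
  α_i^2 mod 11 = [5, 3, 1, 4, 4].
  S_2 = Σ v_i α_i^2 r_i = 7·5·10 + 8·3·9 + 7·1·2 + 5·4·5 + 6·4·9 = 896 ≡ 5.
  S = (4, 3, 5) ≠ 0, so r is not a codeword (an error is present).
Step 3: locate the error. For a single error e at position i, S_ℓ = v_i·e·α_i^ℓ, so α_err = S_1/S_0.
  S_0^{−1} = 4^{−1} = 3 (mod 11), so α_err = 3·3 = 9 ≡ 9 = α_5. Error position i = 5.
  Consistency check: S_2/S_1 = 5·4 = 20 ≡ 9 = α_err ✓ (single-error assumption holds).
Step 4: error magnitude e = S_0/v_5 = S_0·∏_{j≠5}(α_5 − α_j) = 4·2 = 8 ≡ 8 (mod 11).
Step 5: correct position 5: c_5 = r_5 − e = 9 − 8 ≡ 1 (mod 11). Hence c = [10, 9, 2, 5, 1].
  Check: interpolating c through the α_i gives m(x) = 3 + 1·x (degree < 2) with m(α_i) = c_i for every i, so c is indeed a codeword.


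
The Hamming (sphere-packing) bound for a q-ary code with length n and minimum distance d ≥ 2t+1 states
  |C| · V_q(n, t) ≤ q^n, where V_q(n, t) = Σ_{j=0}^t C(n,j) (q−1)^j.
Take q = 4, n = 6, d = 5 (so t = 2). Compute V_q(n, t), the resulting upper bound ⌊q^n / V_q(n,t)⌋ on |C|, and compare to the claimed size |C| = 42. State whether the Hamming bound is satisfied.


V_q(n, t) = 154, q^n = 4096, Hamming bound = 26, |C| = 42 > bound (violated).

Step 1: Compute V_q(n, t) = Σ_{j=0}^2 C(n, j) (q−1)^j.
  j = 0: C(6,0)·(3)^0 = 1·1 = 1.
  j = 1: C(6,1)·(3)^1 = 6·3 = 18.
  j = 2: C(6,2)·(3)^2 = 15·9 = 135.
  V_q(n, t) = 1 + 18 + 135 = 154.
Step 2: q^n = 4^6 = 4096.
Step 3: Hamming bound ⌊q^n / V_q(n,t)⌋ = ⌊4096/154⌋ = 26.
Step 4: Compare |C| = 42 to 26: violated.
The claimed |C| lies above the Hamming bound, so no 4-ary code of length 6 with d ≥ 5 can have 42 codewords.


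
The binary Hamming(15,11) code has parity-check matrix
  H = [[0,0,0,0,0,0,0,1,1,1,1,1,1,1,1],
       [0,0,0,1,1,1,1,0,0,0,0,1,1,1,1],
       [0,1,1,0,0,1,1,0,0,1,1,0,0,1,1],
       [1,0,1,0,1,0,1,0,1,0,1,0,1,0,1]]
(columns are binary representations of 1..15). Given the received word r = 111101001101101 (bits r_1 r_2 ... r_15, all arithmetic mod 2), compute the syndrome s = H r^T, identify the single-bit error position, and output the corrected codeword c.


s = (1, 1, 1, 1)^T, error position = 15, corrected codeword c = 111101001101100

Compute s = H r^T mod 2 one row at a time:
  s_1 = 0 + 1 + 1 + 0 + 1 + 1 + 0 + 1 = 5 ≡ 1 (mod 2).
  s_2 = 1 + 0 + 1 + 0 + 1 + 1 + 0 + 1 = 5 ≡ 1 (mod 2).
  s_3 = 1 + 1 + 1 + 0 + 1 + 0 + 0 + 1 = 5 ≡ 1 (mod 2).
  s_4 = 1 + 1 + 0 + 0 + 1 + 0 + 1 + 1 = 5 ≡ 1 (mod 2).
s = (1, 1, 1, 1)^T — this equals column 15 of H (binary 1111), so error is at position 15.
Correct: flip bit 15 of r = 111101001101101 to get c = 111101001101100.


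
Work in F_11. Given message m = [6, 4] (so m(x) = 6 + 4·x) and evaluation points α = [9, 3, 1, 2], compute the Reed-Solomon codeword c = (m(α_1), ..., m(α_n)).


c = [9, 7, 10, 3]

Message polynomial: m(x) = 6 + 4·x (mod 11).
For each evaluation point α_i, compute m(α_i) mod 11:
  α_1 = 9: Horner steps 4 → 9, so m(9) = 9.
  α_2 = 3: Horner steps 4 → 7, so m(3) = 7.
  α_3 = 1: Horner steps 4 → 10, so m(1) = 10.
  α_4 = 2: Horner steps 4 → 3, so m(2) = 3.
Codeword c = [9, 7, 10, 3] ∈ F_11^4.


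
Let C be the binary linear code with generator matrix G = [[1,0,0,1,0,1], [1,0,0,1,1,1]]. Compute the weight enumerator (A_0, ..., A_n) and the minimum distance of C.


Weight distribution: A_0 = 1, A_1 = 1, A_3 = 1, A_4 = 1. Minimum distance d = 1.

Enumerate all 2^2 = 4 messages m ∈ F_2^2.
For each, compute codeword c = mG in F_2^6, then tally its weight.
  m = 00 → c = 000000, weight = 0.
  m = 10 → c = 100101, weight = 3.
  m = 01 → c = 100111, weight = 4.
  m = 11 → c = 000010, weight = 1.
Tally weights:
  weight 0: 1 codewords.
  weight 1: 1 codewords.
  weight 3: 1 codewords.
  weight 4: 1 codewords.
Minimum distance d = smallest w > 0 with A_w > 0 = 1.
Sanity: Σ A_w = 4 = 2^2 = 4 ✓.


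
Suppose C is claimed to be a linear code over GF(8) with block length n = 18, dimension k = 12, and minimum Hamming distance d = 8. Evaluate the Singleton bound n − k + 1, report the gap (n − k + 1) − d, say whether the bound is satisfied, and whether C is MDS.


Singleton RHS = n − k + 1 = 7, slack = -1, bound violated (no such code; not MDS).

Singleton bound: d ≤ n − k + 1.
Here n = 18, k = 12, so n − k + 1 = 7.
Given d = 8, check d ≤ 7: NO.
Slack = (n − k + 1) − d = -1.
The slack is negative: d = 8 exceeds n − k + 1 = 7 by 1, so the Singleton bound is violated and no linear [18, 12, 8]_8 code can exist. In particular it is not MDS (MDS requires d = n − k + 1 exactly).
Description: the claimed parameters are [18, 12, 8]_8; such a code would be impossible (violates the Singleton bound).


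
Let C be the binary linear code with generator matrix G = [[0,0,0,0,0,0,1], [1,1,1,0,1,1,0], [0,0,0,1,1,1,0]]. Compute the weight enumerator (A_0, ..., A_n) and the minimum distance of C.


Weight distribution: A_0 = 1, A_1 = 1, A_3 = 1, A_4 = 2, A_5 = 2, A_6 = 1. Minimum distance d = 1.

Enumerate all 2^3 = 8 messages m ∈ F_2^3.
For each, compute codeword c = mG in F_2^7, then tally its weight.
  m = 000 → c = 0000000, weight = 0.
  m = 100 → c = 0000001, weight = 1.
  m = 010 → c = 1110110, weight = 5.
  m = 110 → c = 1110111, weight = 6.
  m = 001 → c = 0001110, weight = 3.
  m = 101 → c = 0001111, weight = 4.
  m = 011 → c = 1111000, weight = 4.
  m = 111 → c = 1111001, weight = 5.
Tally weights:
  weight 0: 1 codewords.
  weight 1: 1 codewords.
  weight 3: 1 codewords.
  weight 4: 2 codewords.
  weight 5: 2 codewords.
  weight 6: 1 codewords.
Minimum distance d = smallest w > 0 with A_w > 0 = 1.
Sanity: Σ A_w = 8 = 2^3 = 8 ✓.


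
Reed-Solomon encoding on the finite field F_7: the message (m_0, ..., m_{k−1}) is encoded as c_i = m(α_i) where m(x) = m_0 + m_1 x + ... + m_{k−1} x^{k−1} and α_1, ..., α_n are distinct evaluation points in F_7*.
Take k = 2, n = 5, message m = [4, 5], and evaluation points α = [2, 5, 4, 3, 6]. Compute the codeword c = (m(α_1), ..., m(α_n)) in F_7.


c = [0, 1, 3, 5, 6]

Message polynomial: m(x) = 4 + 5·x (mod 7).
For each evaluation point α_i, compute m(α_i) mod 7:
  α_1 = 2: Horner steps 5 → 0, so m(2) = 0.
  α_2 = 5: Horner steps 5 → 1, so m(5) = 1.
  α_3 = 4: Horner steps 5 → 3, so m(4) = 3.
  α_4 = 3: Horner steps 5 → 5, so m(3) = 5.
  α_5 = 6: Horner steps 5 → 6, so m(6) = 6.
Codeword c = [0, 1, 3, 5, 6] ∈ F_7^5.


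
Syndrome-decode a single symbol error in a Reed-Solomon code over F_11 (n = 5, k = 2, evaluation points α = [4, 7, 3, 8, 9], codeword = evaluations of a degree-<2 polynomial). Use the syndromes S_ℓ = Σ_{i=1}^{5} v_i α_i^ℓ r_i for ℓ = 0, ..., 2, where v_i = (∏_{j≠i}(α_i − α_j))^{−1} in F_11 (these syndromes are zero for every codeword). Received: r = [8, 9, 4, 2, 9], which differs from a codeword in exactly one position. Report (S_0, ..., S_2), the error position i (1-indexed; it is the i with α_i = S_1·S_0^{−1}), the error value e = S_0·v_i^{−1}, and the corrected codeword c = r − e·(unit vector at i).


S = (5, 1, 9), error at position 5, error magnitude e = 3, c = [8, 9, 4, 2, 6].

Step 1: column multipliers v_i = (∏_{j≠i}(α_i − α_j))^{−1} mod 11.
  i = 1 (α = 4): (4−7)(4−3)(4−8)(4−9) = (−3)·1·(−4)·(−5) = −60 ≡ 6, so v_1 = 6^{−1} = 2 (mod 11).
  i = 2 (α = 7): (7−4)(7−3)(7−8)(7−9) = 3·4·(−1)·(−2) = 24 ≡ 2, so v_2 = 2^{−1} = 6 (mod 11).
  i = 3 (α = 3): (3−4)(3−7)(3−8)(3−9) = (−1)·(−4)·(−5)·(−6) = 120 ≡ 10, so v_3 = 10^{−1} = 10 (mod 11).
  i = 4 (α = 8): (8−4)(8−7)(8−3)(8−9) = 4·1·5·(−1) = −20 ≡ 2, so v_4 = 2^{−1} = 6 (mod 11).
  i = 5 (α = 9): (9−4)(9−7)(9−3)(9−8) = 5·2·6·1 = 60 ≡ 5, so v_5 = 5^{−1} = 9 (mod 11).
  v = [2, 6, 10, 6, 9].
Step 2: syndromes of r = [8, 9, 4, 2, 9] (all sums mod 11).
  S_0 = Σ v_i r_i = 2·8 + 6·9 + 10·4 + 6·2 + 9·9 = 203 ≡ 5.
  S_1 = Σ v_i α_i r_i = 2·4·8 + 6·7·9 + 10·3·4 + 6·8·2 + 9·9·9 = 1387 ≡ 1.
  α_i^2 mod 11 = [5, 5, 9, 9, 4].
  S_2 = Σ v_i α_i^2 r_i = 2·5·8 + 6·5·9 + 10·9·4 + 6·9·2 + 9·4·9 = 1142 ≡ 9.
  S = (5, 1, 9) ≠ 0, so r is not a codeword (an error is present).
Step 3: locate the error. For a single error e at position i, S_ℓ = v_i·e·α_i^ℓ, so α_err = S_1/S_0.
  S_0^{−1} = 5^{−1} = 9 (mod 11), so α_err = 1·9 = 9 ≡ 9 = α_5. Error position i = 5.
  Consistency check: S_2/S_1 = 9·1 = 9 ≡ 9 = α_err ✓ (single-error assumption holds).
Step 4: error magnitude e = S_0/v_5 = S_0·∏_{j≠5}(α_5 − α_j) = 5·5 = 25 ≡ 3 (mod 11).
Step 5: correct position 5: c_5 = r_5 − e = 9 − 3 ≡ 6 (mod 11). Hence c = [8, 9, 4, 2, 6].
  Check: interpolating c through the α_i gives m(x) = 3 + 4·x (degree < 2) with m(α_i) = c_i for every i, so c is indeed a codeword.


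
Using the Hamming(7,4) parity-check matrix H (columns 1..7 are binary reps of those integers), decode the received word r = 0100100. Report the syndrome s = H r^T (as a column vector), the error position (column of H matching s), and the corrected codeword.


s = (1, 1, 1)^T, error position = 7, corrected codeword c = 0100101

Compute s = H r^T mod 2 one row at a time:
  s_1 = 0 + 1 + 0 + 0 = 1 ≡ 1 (mod 2).
  s_2 = 1 + 0 + 0 + 0 = 1 ≡ 1 (mod 2).
  s_3 = 0 + 0 + 1 + 0 = 1 ≡ 1 (mod 2).
s = (1, 1, 1)^T — this equals column 7 of H (binary 111), so error is at position 7.
Correct: flip bit 7 of r = 0100100 to get c = 0100101.


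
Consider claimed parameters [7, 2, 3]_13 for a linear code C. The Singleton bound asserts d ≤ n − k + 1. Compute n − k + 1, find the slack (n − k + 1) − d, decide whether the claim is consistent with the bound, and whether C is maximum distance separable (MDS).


Singleton RHS = n − k + 1 = 6, slack = 3, bound satisfied, not MDS.

Singleton bound: d ≤ n − k + 1.
Here n = 7, k = 2, so n − k + 1 = 6.
Given d = 3, check d ≤ 6: YES.
Slack = (n − k + 1) − d = 3.
The code is NOT MDS (slack = 3 > 0).
Description: the claimed parameters are [7, 2, 3]_13; such a code would be non-MDS.


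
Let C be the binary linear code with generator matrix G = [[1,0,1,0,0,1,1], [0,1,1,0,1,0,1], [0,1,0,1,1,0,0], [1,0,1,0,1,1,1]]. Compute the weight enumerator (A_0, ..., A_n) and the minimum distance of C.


Weight distribution: A_0 = 1, A_1 = 1, A_2 = 1, A_3 = 5, A_4 = 5, A_5 = 1, A_6 = 1, A_7 = 1. Minimum distance d = 1.

Enumerate all 2^4 = 16 messages m ∈ F_2^4.
For each, compute codeword c = mG in F_2^7, then tally its weight.
  m = 0000 → c = 0000000, weight = 0.
  m = 1000 → c = 1010011, weight = 4.
  m = 0100 → c = 0110101, weight = 4.
  m = 1100 → c = 1100110, weight = 4.
  m = 0010 → c = 0101100, weight = 3.
  m = 1010 → c = 1111111, weight = 7.
  m = 0110 → c = 0011001, weight = 3.
  m = 1110 → c = 1001010, weight = 3.
  m = 0001 → c = 1010111, weight = 5.
  m = 1001 → c = 0000100, weight = 1.
  m = 0101 → c = 1100010, weight = 3.
  m = 1101 → c = 0110001, weight = 3.
  m = 0011 → c = 1111011, weight = 6.
  m = 1011 → c = 0101000, weight = 2.
  m = 0111 → c = 1001110, weight = 4.
  m = 1111 → c = 0011101, weight = 4.
Tally weights:
  weight 0: 1 codewords.
  weight 1: 1 codewords.
  weight 2: 1 codewords.
  weight 3: 5 codewords.
  weight 4: 5 codewords.
  weight 5: 1 codewords.
  weight 6: 1 codewords.
  weight 7: 1 codewords.
Minimum distance d = smallest w > 0 with A_w > 0 = 1.
Sanity: Σ A_w = 16 = 2^4 = 16 ✓.


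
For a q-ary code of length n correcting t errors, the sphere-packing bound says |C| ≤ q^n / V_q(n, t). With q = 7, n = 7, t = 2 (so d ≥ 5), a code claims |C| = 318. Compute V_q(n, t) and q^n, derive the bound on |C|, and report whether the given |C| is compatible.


V_q(n, t) = 799, q^n = 823543, Hamming bound = 1030, |C| = 318 ≤ bound (satisfied).

Step 1: Compute V_q(n, t) = Σ_{j=0}^2 C(n, j) (q−1)^j.
  j = 0: C(7,0)·(6)^0 = 1·1 = 1.
  j = 1: C(7,1)·(6)^1 = 7·6 = 42.
  j = 2: C(7,2)·(6)^2 = 21·36 = 756.
  V_q(n, t) = 1 + 42 + 756 = 799.
Step 2: q^n = 7^7 = 823543.
Step 3: Hamming bound ⌊q^n / V_q(n,t)⌋ = ⌊823543/799⌋ = 1030.
Step 4: Compare |C| = 318 to 1030: satisfied.
The claimed |C| lies below the Hamming bound.


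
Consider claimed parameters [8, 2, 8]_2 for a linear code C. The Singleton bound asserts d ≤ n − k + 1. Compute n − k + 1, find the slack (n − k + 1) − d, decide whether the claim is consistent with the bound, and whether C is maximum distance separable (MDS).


Singleton RHS = n − k + 1 = 7, slack = -1, bound violated (no such code; not MDS).

Singleton bound: d ≤ n − k + 1.
Here n = 8, k = 2, so n − k + 1 = 7.
Given d = 8, check d ≤ 7: NO.
Slack = (n − k + 1) − d = -1.
The slack is negative: d = 8 exceeds n − k + 1 = 7 by 1, so the Singleton bound is violated and no linear [8, 2, 8]_2 code can exist. In particular it is not MDS (MDS requires d = n − k + 1 exactly).
Description: the claimed parameters are [8, 2, 8]_2; such a code would be impossible (violates the Singleton bound).


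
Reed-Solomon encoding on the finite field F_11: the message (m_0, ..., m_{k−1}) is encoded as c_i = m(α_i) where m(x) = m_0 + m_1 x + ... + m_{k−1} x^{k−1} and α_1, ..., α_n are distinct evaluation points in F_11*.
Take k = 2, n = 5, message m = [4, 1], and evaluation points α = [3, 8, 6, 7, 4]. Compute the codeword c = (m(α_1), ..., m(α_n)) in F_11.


c = [7, 1, 10, 0, 8]

Message polynomial: m(x) = 4 + 1·x (mod 11).
For each evaluation point α_i, compute m(α_i) mod 11:
  α_1 = 3: Horner steps 1 → 7, so m(3) = 7.
  α_2 = 8: Horner steps 1 → 1, so m(8) = 1.
  α_3 = 6: Horner steps 1 → 10, so m(6) = 10.
  α_4 = 7: Horner steps 1 → 0, so m(7) = 0.
  α_5 = 4: Horner steps 1 → 8, so m(4) = 8.
Codeword c = [7, 1, 10, 0, 8] ∈ F_11^5.


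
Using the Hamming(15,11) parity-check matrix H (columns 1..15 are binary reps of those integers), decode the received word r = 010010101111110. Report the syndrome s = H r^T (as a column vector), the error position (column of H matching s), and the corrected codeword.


s = (0, 1, 1, 1)^T, error position = 7, corrected codeword c = 010010001111110

Compute s = H r^T mod 2 one row at a time:
  s_1 = 0 + 1 + 1 + 1 + 1 + 1 + 1 + 0 = 6 ≡ 0 (mod 2).
  s_2 = 0 + 1 + 0 + 1 + 1 + 1 + 1 + 0 = 5 ≡ 1 (mod 2).
  s_3 = 1 + 0 + 0 + 1 + 1 + 1 + 1 + 0 = 5 ≡ 1 (mod 2).
  s_4 = 0 + 0 + 1 + 1 + 1 + 1 + 1 + 0 = 5 ≡ 1 (mod 2).
s = (0, 1, 1, 1)^T — this equals column 7 of H (binary 0111), so error is at position 7.
Correct: flip bit 7 of r = 010010101111110 to get c = 010010001111110.


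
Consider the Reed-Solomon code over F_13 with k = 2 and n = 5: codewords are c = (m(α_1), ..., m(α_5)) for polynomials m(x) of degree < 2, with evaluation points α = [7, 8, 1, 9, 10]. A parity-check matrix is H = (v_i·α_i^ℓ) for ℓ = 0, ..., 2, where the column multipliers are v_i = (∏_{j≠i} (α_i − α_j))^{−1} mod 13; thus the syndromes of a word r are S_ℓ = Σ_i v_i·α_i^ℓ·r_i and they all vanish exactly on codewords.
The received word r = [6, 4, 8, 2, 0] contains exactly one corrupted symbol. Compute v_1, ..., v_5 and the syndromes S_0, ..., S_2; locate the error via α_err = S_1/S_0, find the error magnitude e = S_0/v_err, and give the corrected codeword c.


S = (2, 2, 2), error at position 3, error magnitude e = 3, c = [6, 4, 5, 2, 0].

Step 1: column multipliers v_i = (∏_{j≠i}(α_i − α_j))^{−1} mod 13.
  i = 1 (α = 7): (7−8)(7−1)(7−9)(7−10) = (−1)·6·(−2)·(−3) = −36 ≡ 3, so v_1 = 3^{−1} = 9 (mod 13).
  i = 2 (α = 8): (8−7)(8−1)(8−9)(8−10) = 1·7·(−1)·(−2) = 14 ≡ 1, so v_2 = 1^{−1} = 1 (mod 13).
  i = 3 (α = 1): (1−7)(1−8)(1−9)(1−10) = (−6)·(−7)·(−8)·(−9) = 3024 ≡ 8, so v_3 = 8^{−1} = 5 (mod 13).
  i = 4 (α = 9): (9−7)(9−8)(9−1)(9−10) = 2·1·8·(−1) = −16 ≡ 10, so v_4 = 10^{−1} = 4 (mod 13).
  i = 5 (α = 10): (10−7)(10−8)(10−1)(10−9) = 3·2·9·1 = 54 ≡ 2, so v_5 = 2^{−1} = 7 (mod 13).
  v = [9, 1, 5, 4, 7].
Step 2: syndromes of r = [6, 4, 8, 2, 0] (all sums mod 13).
  S_0 = Σ v_i r_i = 9·6 + 1·4 + 5·8 + 4·2 + 7·0 = 106 ≡ 2.
  S_1 = Σ v_i α_i r_i = 9·7·6 + 1·8·4 + 5·1·8 + 4·9·2 + 7·10·0 = 522 ≡ 2.
  α_i^2 mod 13 = [10, 12, 1, 3, 9].
  S_2 = Σ v_i α_i^2 r_i = 9·10·6 + 1·12·4 + 5·1·8 + 4·3·2 + 7·9·0 = 652 ≡ 2.
  S = (2, 2, 2) ≠ 0, so r is not a codeword (an error is present).
Step 3: locate the error. For a single error e at position i, S_ℓ = v_i·e·α_i^ℓ, so α_err = S_1/S_0.
  S_0^{−1} = 2^{−1} = 7 (mod 13), so α_err = 2·7 = 14 ≡ 1 = α_3. Error position i = 3.
  Consistency check: S_2/S_1 = 2·7 = 14 ≡ 1 = α_err ✓ (single-error assumption holds).
Step 4: error magnitude e = S_0/v_3 = S_0·∏_{j≠3}(α_3 − α_j) = 2·8 = 16 ≡ 3 (mod 13).
Step 5: correct position 3: c_3 = r_3 − e = 8 − 3 ≡ 5 (mod 13). Hence c = [6, 4, 5, 2, 0].
  Check: interpolating c through the α_i gives m(x) = 7 + 11·x (degree < 2) with m(α_i) = c_i for every i, so c is indeed a codeword.


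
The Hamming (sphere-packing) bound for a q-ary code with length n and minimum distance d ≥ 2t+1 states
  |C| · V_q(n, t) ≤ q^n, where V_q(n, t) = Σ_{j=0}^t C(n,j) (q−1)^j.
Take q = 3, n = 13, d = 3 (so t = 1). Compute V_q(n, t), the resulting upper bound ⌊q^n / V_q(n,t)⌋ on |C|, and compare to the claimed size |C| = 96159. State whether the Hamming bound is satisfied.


V_q(n, t) = 27, q^n = 1594323, Hamming bound = 59049, |C| = 96159 > bound (violated).

Step 1: Compute V_q(n, t) = Σ_{j=0}^1 C(n, j) (q−1)^j.
  j = 0: C(13,0)·(2)^0 = 1·1 = 1.
  j = 1: C(13,1)·(2)^1 = 13·2 = 26.
  V_q(n, t) = 1 + 26 = 27.
Step 2: q^n = 3^13 = 1594323.
Step 3: Hamming bound ⌊q^n / V_q(n,t)⌋ = ⌊1594323/27⌋ = 59049.
Step 4: Compare |C| = 96159 to 59049: violated.
The claimed |C| lies above the Hamming bound, so no 3-ary code of length 13 with d ≥ 3 can have 96159 codewords.


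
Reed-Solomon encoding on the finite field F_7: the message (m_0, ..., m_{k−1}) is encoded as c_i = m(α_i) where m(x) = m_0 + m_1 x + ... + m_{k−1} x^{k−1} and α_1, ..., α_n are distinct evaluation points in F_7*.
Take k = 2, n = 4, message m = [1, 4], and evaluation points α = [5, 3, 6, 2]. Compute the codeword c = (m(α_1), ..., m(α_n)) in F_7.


c = [0, 6, 4, 2]

Message polynomial: m(x) = 1 + 4·x (mod 7).
For each evaluation point α_i, compute m(α_i) mod 7:
  α_1 = 5: Horner steps 4 → 0, so m(5) = 0.
  α_2 = 3: Horner steps 4 → 6, so m(3) = 6.
  α_3 = 6: Horner steps 4 → 4, so m(6) = 4.
  α_4 = 2: Horner steps 4 → 2, so m(2) = 2.
Codeword c = [0, 6, 4, 2] ∈ F_7^4.


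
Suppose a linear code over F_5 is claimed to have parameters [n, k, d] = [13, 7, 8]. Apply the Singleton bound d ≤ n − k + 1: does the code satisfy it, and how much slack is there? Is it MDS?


Singleton RHS = n − k + 1 = 7, slack = -1, bound violated (no such code; not MDS).

Singleton bound: d ≤ n − k + 1.
Here n = 13, k = 7, so n − k + 1 = 7.
Given d = 8, check d ≤ 7: NO.
Slack = (n − k + 1) − d = -1.
The slack is negative: d = 8 exceeds n − k + 1 = 7 by 1, so the Singleton bound is violated and no linear [13, 7, 8]_5 code can exist. In particular it is not MDS (MDS requires d = n − k + 1 exactly).
Description: the claimed parameters are [13, 7, 8]_5; such a code would be impossible (violates the Singleton bound).


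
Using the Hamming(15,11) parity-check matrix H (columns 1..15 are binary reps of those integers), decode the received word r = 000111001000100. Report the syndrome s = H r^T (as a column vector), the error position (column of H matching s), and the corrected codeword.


s = (0, 0, 1, 1)^T, error position = 3, corrected codeword c = 001111001000100

Compute s = H r^T mod 2 one row at a time:
  s_1 = 0 + 1 + 0 + 0 + 0 + 1 + 0 + 0 = 2 ≡ 0 (mod 2).
  s_2 = 1 + 1 + 1 + 0 + 0 + 1 + 0 + 0 = 4 ≡ 0 (mod 2).
  s_3 = 0 + 0 + 1 + 0 + 0 + 0 + 0 + 0 = 1 ≡ 1 (mod 2).
  s_4 = 0 + 0 + 1 + 0 + 1 + 0 + 1 + 0 = 3 ≡ 1 (mod 2).
s = (0, 0, 1, 1)^T — this equals column 3 of H (binary 0011), so error is at position 3.
Correct: flip bit 3 of r = 000111001000100 to get c = 001111001000100.


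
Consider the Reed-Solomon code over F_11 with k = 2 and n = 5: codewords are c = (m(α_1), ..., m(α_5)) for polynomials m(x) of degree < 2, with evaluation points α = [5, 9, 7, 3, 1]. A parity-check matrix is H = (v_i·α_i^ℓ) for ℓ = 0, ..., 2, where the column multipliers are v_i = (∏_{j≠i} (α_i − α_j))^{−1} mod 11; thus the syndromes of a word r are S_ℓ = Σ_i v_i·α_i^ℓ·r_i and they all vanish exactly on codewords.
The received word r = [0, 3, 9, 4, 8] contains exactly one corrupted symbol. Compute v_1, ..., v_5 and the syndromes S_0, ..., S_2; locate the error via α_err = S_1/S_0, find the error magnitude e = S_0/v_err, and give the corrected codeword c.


S = (8, 1, 7), error at position 3, error magnitude e = 2, c = [0, 3, 7, 4, 8].

Step 1: column multipliers v_i = (∏_{j≠i}(α_i − α_j))^{−1} mod 11.
  i = 1 (α = 5): (5−9)(5−7)(5−3)(5−1) = (−4)·(−2)·2·4 = 64 ≡ 9, so v_1 = 9^{−1} = 5 (mod 11).
  i = 2 (α = 9): (9−5)(9−7)(9−3)(9−1) = 4·2·6·8 = 384 ≡ 10, so v_2 = 10^{−1} = 10 (mod 11).
  i = 3 (α = 7): (7−5)(7−9)(7−3)(7−1) = 2·(−2)·4·6 = −96 ≡ 3, so v_3 = 3^{−1} = 4 (mod 11).
  i = 4 (α = 3): (3−5)(3−9)(3−7)(3−1) = (−2)·(−6)·(−4)·2 = −96 ≡ 3, so v_4 = 3^{−1} = 4 (mod 11).
  i = 5 (α = 1): (1−5)(1−9)(1−7)(1−3) = (−4)·(−8)·(−6)·(−2) = 384 ≡ 10, so v_5 = 10^{−1} = 10 (mod 11).
  v = [5, 10, 4, 4, 10].
Step 2: syndromes of r = [0, 3, 9, 4, 8] (all sums mod 11).
  S_0 = Σ v_i r_i = 5·0 + 10·3 + 4·9 + 4·4 + 10·8 = 162 ≡ 8.
  S_1 = Σ v_i α_i r_i = 5·5·0 + 10·9·3 + 4·7·9 + 4·3·4 + 10·1·8 = 650 ≡ 1.
  α_i^2 mod 11 = [3, 4, 5, 9, 1].
  S_2 = Σ v_i α_i^2 r_i = 5·3·0 + 10·4·3 + 4·5·9 + 4·9·4 + 10·1·8 = 524 ≡ 7.
  S = (8, 1, 7) ≠ 0, so r is not a codeword (an error is present).
Step 3: locate the error. For a single error e at position i, S_ℓ = v_i·e·α_i^ℓ, so α_err = S_1/S_0.
  S_0^{−1} = 8^{−1} = 7 (mod 11), so α_err = 1·7 = 7 ≡ 7 = α_3. Error position i = 3.
  Consistency check: S_2/S_1 = 7·1 = 7 ≡ 7 = α_err ✓ (single-error assumption holds).
Step 4: error magnitude e = S_0/v_3 = S_0·∏_{j≠3}(α_3 − α_j) = 8·3 = 24 ≡ 2 (mod 11).
Step 5: correct position 3: c_3 = r_3 − e = 9 − 2 ≡ 7 (mod 11). Hence c = [0, 3, 7, 4, 8].
  Check: interpolating c through the α_i gives m(x) = 10 + 9·x (degree < 2) with m(α_i) = c_i for every i, so c is indeed a codeword.


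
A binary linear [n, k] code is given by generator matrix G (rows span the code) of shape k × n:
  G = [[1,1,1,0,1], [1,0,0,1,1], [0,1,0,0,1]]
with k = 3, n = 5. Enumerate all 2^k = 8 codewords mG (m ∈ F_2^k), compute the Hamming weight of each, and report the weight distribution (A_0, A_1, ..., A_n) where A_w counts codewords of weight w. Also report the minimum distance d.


Weight distribution: A_0 = 1, A_2 = 2, A_3 = 4, A_4 = 1. Minimum distance d = 2.

Enumerate all 2^3 = 8 messages m ∈ F_2^3.
For each, compute codeword c = mG in F_2^5, then tally its weight.
  m = 000 → c = 00000, weight = 0.
  m = 100 → c = 11101, weight = 4.
  m = 010 → c = 10011, weight = 3.
  m = 110 → c = 01110, weight = 3.
  m = 001 → c = 01001, weight = 2.
  m = 101 → c = 10100, weight = 2.
  m = 011 → c = 11010, weight = 3.
  m = 111 → c = 00111, weight = 3.
Tally weights:
  weight 0: 1 codewords.
  weight 2: 2 codewords.
  weight 3: 4 codewords.
  weight 4: 1 codewords.
Minimum distance d = smallest w > 0 with A_w > 0 = 2.
Sanity: Σ A_w = 8 = 2^3 = 8 ✓.


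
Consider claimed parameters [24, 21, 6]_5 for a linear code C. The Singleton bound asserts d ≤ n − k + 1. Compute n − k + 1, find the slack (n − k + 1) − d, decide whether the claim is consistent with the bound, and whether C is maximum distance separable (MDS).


Singleton RHS = n − k + 1 = 4, slack = -2, bound violated (no such code; not MDS).

Singleton bound: d ≤ n − k + 1.
Here n = 24, k = 21, so n − k + 1 = 4.
Given d = 6, check d ≤ 4: NO.
Slack = (n − k + 1) − d = -2.
The slack is negative: d = 6 exceeds n − k + 1 = 4 by 2, so the Singleton bound is violated and no linear [24, 21, 6]_5 code can exist. In particular it is not MDS (MDS requires d = n − k + 1 exactly).
Description: the claimed parameters are [24, 21, 6]_5; such a code would be impossible (violates the Singleton bound).


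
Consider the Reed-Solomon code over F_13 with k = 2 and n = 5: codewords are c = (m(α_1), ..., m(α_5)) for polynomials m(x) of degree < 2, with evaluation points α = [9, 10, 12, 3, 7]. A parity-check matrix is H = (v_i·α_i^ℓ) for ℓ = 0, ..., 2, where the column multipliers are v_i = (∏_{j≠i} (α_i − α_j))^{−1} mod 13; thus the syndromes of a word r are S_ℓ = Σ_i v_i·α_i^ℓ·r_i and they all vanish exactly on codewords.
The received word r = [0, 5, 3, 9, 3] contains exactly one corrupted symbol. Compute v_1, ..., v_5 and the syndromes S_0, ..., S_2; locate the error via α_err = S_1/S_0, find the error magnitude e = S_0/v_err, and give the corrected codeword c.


S = (4, 9, 4), error at position 3, error magnitude e = 1, c = [0, 5, 2, 9, 3].

Step 1: column multipliers v_i = (∏_{j≠i}(α_i − α_j))^{−1} mod 13.
  i = 1 (α = 9): (9−10)(9−12)(9−3)(9−7) = (−1)·(−3)·6·2 = 36 ≡ 10, so v_1 = 10^{−1} = 4 (mod 13).
  i = 2 (α = 10): (10−9)(10−12)(10−3)(10−7) = 1·(−2)·7·3 = −42 ≡ 10, so v_2 = 10^{−1} = 4 (mod 13).
  i = 3 (α = 12): (12−9)(12−10)(12−3)(12−7) = 3·2·9·5 = 270 ≡ 10, so v_3 = 10^{−1} = 4 (mod 13).
  i = 4 (α = 3): (3−9)(3−10)(3−12)(3−7) = (−6)·(−7)·(−9)·(−4) = 1512 ≡ 4, so v_4 = 4^{−1} = 10 (mod 13).
  i = 5 (α = 7): (7−9)(7−10)(7−12)(7−3) = (−2)·(−3)·(−5)·4 = −120 ≡ 10, so v_5 = 10^{−1} = 4 (mod 13).
  v = [4, 4, 4, 10, 4].
Step 2: syndromes of r = [0, 5, 3, 9, 3] (all sums mod 13).
  S_0 = Σ v_i r_i = 4·0 + 4·5 + 4·3 + 10·9 + 4·3 = 134 ≡ 4.
  S_1 = Σ v_i α_i r_i = 4·9·0 + 4·10·5 + 4·12·3 + 10·3·9 + 4·7·3 = 698 ≡ 9.
  α_i^2 mod 13 = [3, 9, 1, 9, 10].
  S_2 = Σ v_i α_i^2 r_i = 4·3·0 + 4·9·5 + 4·1·3 + 10·9·9 + 4·10·3 = 1122 ≡ 4.
  S = (4, 9, 4) ≠ 0, so r is not a codeword (an error is present).
Step 3: locate the error. For a single error e at position i, S_ℓ = v_i·e·α_i^ℓ, so α_err = S_1/S_0.
  S_0^{−1} = 4^{−1} = 10 (mod 13), so α_err = 9·10 = 90 ≡ 12 = α_3. Error position i = 3.
  Consistency check: S_2/S_1 = 4·3 = 12 ≡ 12 = α_err ✓ (single-error assumption holds).
Step 4: error magnitude e = S_0/v_3 = S_0·∏_{j≠3}(α_3 − α_j) = 4·10 = 40 ≡ 1 (mod 13).
Step 5: correct position 3: c_3 = r_3 − e = 3 − 1 ≡ 2 (mod 13). Hence c = [0, 5, 2, 9, 3].
  Check: interpolating c through the α_i gives m(x) = 7 + 5·x (degree < 2) with m(α_i) = c_i for every i, so c is indeed a codeword.
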